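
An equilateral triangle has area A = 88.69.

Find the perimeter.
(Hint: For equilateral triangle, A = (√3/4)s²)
A = (√3/4)s²  ⇒  s² = 4A/√3 = 4·88.69/√3 = 354.76/1.73205 ≈ 204.821
s ≈ √204.821 ≈ 14.3116
Perimeter = 3s ≈ 3·14.3116 ≈ 42.9347

Perimeter = 42.93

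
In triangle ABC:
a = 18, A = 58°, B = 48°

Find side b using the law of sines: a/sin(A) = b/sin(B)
a/sin(A) = b/sin(B)  ⇒  b = a·sin(B)/sin(A) = 18·sin(48°)/sin(58°)
sin(48°) ≈ 0.743145, sin(58°) ≈ 0.848048
b ≈ 18·0.743145/0.848048 ≈ 13.3766/0.848048 ≈ 15.7734

b = 15.77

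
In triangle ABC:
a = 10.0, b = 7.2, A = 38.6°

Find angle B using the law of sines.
a/sin(A) = b/sin(B)  ⇒  sin(B) = b·sin(A)/a = 7.2·sin(38.6°)/10.0
sin(38.6°) ≈ 0.62388
sin(B) ≈ 7.2·0.62388/10.0 ≈ 4.49193/10.0 ≈ 0.449193
B = arcsin(0.449193) ≈ 26.6919°
(Since b ≤ a we need B ≤ A, so the obtuse alternative 180° − 26.6919° ≈ 153.308° is rejected.)

B = 26.69°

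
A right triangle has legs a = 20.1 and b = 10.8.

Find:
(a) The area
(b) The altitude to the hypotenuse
(a) The legs are perpendicular, so Area = ½·a·b = ½·20.1·10.8 = ½·217.08 = 108.54
(b) Hypotenuse c = √(a² + b²) = √(404.01 + 116.64) = √520.65 ≈ 22.8178
    Area = ½·c·h_c  ⇒  h_c = 2·Area/c = 217.08/22.8178 ≈ 9.51364

Area = 108.54, h_c = 9.514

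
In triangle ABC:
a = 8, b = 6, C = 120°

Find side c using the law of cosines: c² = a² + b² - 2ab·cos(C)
c² = 8² + 6² − 2·8·6·cos(120°)
cos(120°) ≈ -0.5
c² ≈ 64 + 36 − 96·(-0.5) ≈ 100 + 48 ≈ 148
c ≈ √148 ≈ 12.1655

c = 12.17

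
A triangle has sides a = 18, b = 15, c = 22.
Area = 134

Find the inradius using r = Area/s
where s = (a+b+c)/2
s = (18 + 15 + 22)/2 = 55/2 = 27.5
r = Area/s = 134/27.5 ≈ 4.87273

r = 4.873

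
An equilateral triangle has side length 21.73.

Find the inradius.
r = Area/s with s the semi-perimeter.
Area = (√3/4)·21.73² = (√3/4)·472.1929 ≈ 0.433013·472.1929 ≈ 204.466
s = 3·21.73/2 = 32.595
r ≈ 204.466/32.595 ≈ 6.27291
(Equivalently r = side/(2√3) = 21.73/3.4641 ≈ 6.27291.)

r = 6.273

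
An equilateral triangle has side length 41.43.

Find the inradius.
r = Area/s with s the semi-perimeter.
Area = (√3/4)·41.43² = (√3/4)·1716.4449 ≈ 0.433013·1716.4449 ≈ 743.242
s = 3·41.43/2 = 62.145
r ≈ 743.242/62.145 ≈ 11.9598
(Equivalently r = side/(2√3) = 41.43/3.4641 ≈ 11.9598.)

r = 11.96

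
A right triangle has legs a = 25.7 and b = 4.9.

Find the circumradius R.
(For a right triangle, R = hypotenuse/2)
Hypotenuse c = √(a² + b²) = √(660.49 + 24.01) = √684.5 ≈ 26.163
R = c/2 ≈ 26.163/2 ≈ 13.0815

R = 13.08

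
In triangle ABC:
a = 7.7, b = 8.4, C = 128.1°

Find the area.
Two sides and the included angle (SAS): A = ½·a·b·sin(C) = ½·7.7·8.4·sin(128.1°)
sin(128.1°) ≈ 0.786935
A ≈ ½·64.68·0.786935 = 32.34·0.786935 ≈ 25.4495

Area = 25.45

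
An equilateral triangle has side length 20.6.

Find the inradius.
r = Area/s with s the semi-perimeter.
Area = (√3/4)·20.6² = (√3/4)·424.36 ≈ 0.433013·424.36 ≈ 183.753
s = 3·20.6/2 = 30.9
r ≈ 183.753/30.9 ≈ 5.94671
(Equivalently r = side/(2√3) = 20.6/3.4641 ≈ 5.94671.)

r = 5.947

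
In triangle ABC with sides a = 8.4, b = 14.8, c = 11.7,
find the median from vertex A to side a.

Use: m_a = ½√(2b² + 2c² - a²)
m_a = ½√(2·14.8² + 2·11.7² − 8.4²) = ½√(2·219.04 + 2·136.89 − 70.56) = ½√(438.08 + 273.78 − 70.56) = ½√641.3
√641.3 ≈ 25.3239, so m_a ≈ 12.662

m_a = 12.66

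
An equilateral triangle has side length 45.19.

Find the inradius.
r = Area/s with s the semi-perimeter.
Area = (√3/4)·45.19² = (√3/4)·2042.1361 ≈ 0.433013·2042.1361 ≈ 884.271
s = 3·45.19/2 = 67.785
r ≈ 884.271/67.785 ≈ 13.0452
(Equivalently r = side/(2√3) = 45.19/3.4641 ≈ 13.0452.)

r = 13.05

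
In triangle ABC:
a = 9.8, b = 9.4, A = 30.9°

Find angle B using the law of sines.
a/sin(A) = b/sin(B)  ⇒  sin(B) = b·sin(A)/a = 9.4·sin(30.9°)/9.8
sin(30.9°) ≈ 0.513541
sin(B) ≈ 9.4·0.513541/9.8 ≈ 4.82729/9.8 ≈ 0.49258
B = arcsin(0.49258) ≈ 29.5103°
(Since b ≤ a we need B ≤ A, so the obtuse alternative 180° − 29.5103° ≈ 150.49° is rejected.)

B = 29.51°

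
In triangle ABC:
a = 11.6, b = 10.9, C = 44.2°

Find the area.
Two sides and the included angle (SAS): A = ½·a·b·sin(C) = ½·11.6·10.9·sin(44.2°)
sin(44.2°) ≈ 0.697165
A ≈ ½·126.44·0.697165 = 63.22·0.697165 ≈ 44.0748

Area = 44.07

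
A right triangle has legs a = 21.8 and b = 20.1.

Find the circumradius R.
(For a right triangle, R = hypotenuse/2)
Hypotenuse c = √(a² + b²) = √(475.24 + 404.01) = √879.25 ≈ 29.6522
R = c/2 ≈ 29.6522/2 ≈ 14.8261

R = 14.83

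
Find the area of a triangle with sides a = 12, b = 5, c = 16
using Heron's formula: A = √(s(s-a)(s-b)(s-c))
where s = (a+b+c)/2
s = (12 + 5 + 16)/2 = 33/2 = 16.5
s − a = 4.5, s − b = 11.5, s − c = 0.5
s(s−a)(s−b)(s−c) = 16.5·4.5·11.5·0.5 = 426.9375
Area = √426.9375 ≈ 20.6625

s = 16.5, Area = 20.66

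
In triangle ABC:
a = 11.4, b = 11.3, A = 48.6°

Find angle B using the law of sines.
a/sin(A) = b/sin(B)  ⇒  sin(B) = b·sin(A)/a = 11.3·sin(48.6°)/11.4
sin(48.6°) ≈ 0.750111
sin(B) ≈ 11.3·0.750111/11.4 ≈ 8.47626/11.4 ≈ 0.743531
B = arcsin(0.743531) ≈ 48.0331°
(Since b ≤ a we need B ≤ A, so the obtuse alternative 180° − 48.0331° ≈ 131.967° is rejected.)

B = 48.03°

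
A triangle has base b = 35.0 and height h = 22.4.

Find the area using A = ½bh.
A = ½·b·h = ½·35.0·22.4 = ½·784 = 392

Area = 392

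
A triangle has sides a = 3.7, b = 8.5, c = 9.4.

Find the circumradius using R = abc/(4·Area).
First find the area with Heron's formula.
s = (3.7 + 8.5 + 9.4)/2 = 10.8
Area = √(s(s−a)(s−b)(s−c)) = √(10.8·7.1·2.3·1.4) ≈ √246.91 ≈ 15.7134
abc = 3.7·8.5·9.4 = 295.63
R = abc/(4·Area) ≈ 295.63/(4·15.7134) = 295.63/62.8534 ≈ 4.70348

R = 4.703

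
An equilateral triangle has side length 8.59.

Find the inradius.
r = Area/s with s the semi-perimeter.
Area = (√3/4)·8.59² = (√3/4)·73.7881 ≈ 0.433013·73.7881 ≈ 31.9512
s = 3·8.59/2 = 12.885
r ≈ 31.9512/12.885 ≈ 2.47972
(Equivalently r = side/(2√3) = 8.59/3.4641 ≈ 2.47972.)

r = 2.48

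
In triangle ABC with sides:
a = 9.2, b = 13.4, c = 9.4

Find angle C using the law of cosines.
c² = a² + b² − 2ab·cos(C)  ⇒  cos(C) = (a² + b² − c²)/(2ab)
cos(C) = (9.2² + 13.4² − 9.4²)/(2·9.2·13.4) = (84.64 + 179.56 − 88.36)/246.56 = 175.84/246.56 ≈ 0.713173
C = arccos(0.713173) ≈ 44.5063°

C = 44.51°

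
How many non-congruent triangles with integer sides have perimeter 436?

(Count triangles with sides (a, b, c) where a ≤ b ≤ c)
Let a ≤ b ≤ c with a + b + c = 436. The only binding inequality is a + b > c, i.e. 436 − c > c, so c < 436/2; and c ≥ 436/3 since c is the largest side.
So 146 ≤ c ≤ 217. For each c, b runs from ⌈(436 − c)/2⌉ up to c (then a = 436 − b − c satisfies 1 ≤ a ≤ b automatically), giving c − ⌈(436 − c)/2⌉ + 1 choices.
Summing over c: 2 + 3 + 5 + 6 + … + 107 + 108  (72 terms, c = 146, …, 217) = 3960
Check (closed form: nearest integer to p²/48 for even p, (p+3)²/48 for odd p): 436²/48 = 190096/48 ≈ 3960.33 → 3960

3960 triangles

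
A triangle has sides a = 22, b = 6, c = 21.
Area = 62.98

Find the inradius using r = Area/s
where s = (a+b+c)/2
s = (22 + 6 + 21)/2 = 49/2 = 24.5
r = Area/s = 62.98/24.5 ≈ 2.57061

r = 2.571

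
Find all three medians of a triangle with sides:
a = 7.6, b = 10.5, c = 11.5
Median formula: m_a = ½√(2b² + 2c² − a²) (and cyclically). a² = 57.76, b² = 110.25, c² = 132.25.
m_a = ½√(2·110.25 + 2·132.25 − 57.76) = ½√427.24 ≈ ½·20.6698 ≈ 10.3349
m_b = ½√(2·57.76 + 2·132.25 − 110.25) = ½√269.77 ≈ ½·16.4247 ≈ 8.21234
m_c = ½√(2·57.76 + 2·110.25 − 132.25) = ½√203.77 ≈ ½·14.2748 ≈ 7.1374

m_a = 10.33, m_b = 8.212, m_c = 7.137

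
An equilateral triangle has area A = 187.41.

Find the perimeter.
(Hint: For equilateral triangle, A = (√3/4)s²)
A = (√3/4)s²  ⇒  s² = 4A/√3 = 4·187.41/√3 = 749.64/1.73205 ≈ 432.805
s ≈ √432.805 ≈ 20.804
Perimeter = 3s ≈ 3·20.804 ≈ 62.4119

Perimeter = 62.41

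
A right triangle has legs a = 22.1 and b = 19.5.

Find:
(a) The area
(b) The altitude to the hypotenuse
(a) The legs are perpendicular, so Area = ½·a·b = ½·22.1·19.5 = ½·430.95 = 215.475
(b) Hypotenuse c = √(a² + b²) = √(488.41 + 380.25) = √868.66 ≈ 29.473
    Area = ½·c·h_c  ⇒  h_c = 2·Area/c = 430.95/29.473 ≈ 14.6218

Area = 215.475, h_c = 14.62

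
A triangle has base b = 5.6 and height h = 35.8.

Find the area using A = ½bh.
A = ½·b·h = ½·5.6·35.8 = ½·200.48 = 100.24

Area = 100.24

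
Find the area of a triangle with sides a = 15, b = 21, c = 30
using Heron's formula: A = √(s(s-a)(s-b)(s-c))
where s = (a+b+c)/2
s = (15 + 21 + 30)/2 = 66/2 = 33
s − a = 18, s − b = 12, s − c = 3
s(s−a)(s−b)(s−c) = 33·18·12·3 = 21384
Area = √21384 ≈ 146.233

s = 33.0, Area = 146.2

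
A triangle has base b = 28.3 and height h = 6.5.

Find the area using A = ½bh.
A = ½·b·h = ½·28.3·6.5 = ½·183.95 = 91.975

Area = 91.975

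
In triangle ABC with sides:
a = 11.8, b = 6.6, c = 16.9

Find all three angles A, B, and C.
Law of cosines for each angle (a² = 139.24, b² = 43.56, c² = 285.61):
cos(A) = (b² + c² − a²)/(2bc) = (43.56 + 285.61 − 139.24)/(2·6.6·16.9) = 189.93/223.08 ≈ 0.851399  ⇒  A ≈ 31.6359°
cos(B) = (a² + c² − b²)/(2ac) = (139.24 + 285.61 − 43.56)/(2·11.8·16.9) = 381.29/398.84 ≈ 0.955997  ⇒  B ≈ 17.0601°
cos(C) = (a² + b² − c²)/(2ab) = (139.24 + 43.56 − 285.61)/(2·11.8·6.6) = -102.81/155.76 ≈ -0.660054  ⇒  C ≈ 131.304°
Check: A + B + C ≈ 180°

A = 31.64°, B = 17.06°, C = 131.3°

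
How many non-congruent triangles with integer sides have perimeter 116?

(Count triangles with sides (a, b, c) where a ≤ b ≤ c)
Let a ≤ b ≤ c with a + b + c = 116. The only binding inequality is a + b > c, i.e. 116 − c > c, so c < 116/2; and c ≥ 116/3 since c is the largest side.
So 39 ≤ c ≤ 57. For each c, b runs from ⌈(116 − c)/2⌉ up to c (then a = 116 − b − c satisfies 1 ≤ a ≤ b automatically), giving c − ⌈(116 − c)/2⌉ + 1 choices.
Summing over c: 1 + 3 + 4 + 6 + … + 27 + 28  (19 terms, c = 39, …, 57) = 280
Check (closed form: nearest integer to p²/48 for even p, (p+3)²/48 for odd p): 116²/48 = 13456/48 ≈ 280.33 → 280

280 triangles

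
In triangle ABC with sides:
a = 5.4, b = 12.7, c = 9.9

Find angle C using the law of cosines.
c² = a² + b² − 2ab·cos(C)  ⇒  cos(C) = (a² + b² − c²)/(2ab)
cos(C) = (5.4² + 12.7² − 9.9²)/(2·5.4·12.7) = (29.16 + 161.29 − 98.01)/137.16 = 92.44/137.16 ≈ 0.673957
C = arccos(0.673957) ≈ 47.6268°

C = 47.63°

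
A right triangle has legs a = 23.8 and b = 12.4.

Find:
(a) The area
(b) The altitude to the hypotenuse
(a) The legs are perpendicular, so Area = ½·a·b = ½·23.8·12.4 = ½·295.12 = 147.56
(b) Hypotenuse c = √(a² + b²) = √(566.44 + 153.76) = √720.2 ≈ 26.8365
    Area = ½·c·h_c  ⇒  h_c = 2·Area/c = 295.12/26.8365 ≈ 10.9969

Area = 147.56, h_c = 11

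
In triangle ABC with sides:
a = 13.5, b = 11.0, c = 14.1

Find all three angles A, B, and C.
Law of cosines for each angle (a² = 182.25, b² = 121, c² = 198.81):
cos(A) = (b² + c² − a²)/(2bc) = (121 + 198.81 − 182.25)/(2·11.0·14.1) = 137.56/310.2 ≈ 0.443456  ⇒  A ≈ 63.6754°
cos(B) = (a² + c² − b²)/(2ac) = (182.25 + 198.81 − 121)/(2·13.5·14.1) = 260.06/380.7 ≈ 0.68311  ⇒  B ≈ 46.9128°
cos(C) = (a² + b² − c²)/(2ab) = (182.25 + 121 − 198.81)/(2·13.5·11.0) = 104.44/297 ≈ 0.35165  ⇒  C ≈ 69.4117°
Check: A + B + C ≈ 180°

A = 63.68°, B = 46.91°, C = 69.41°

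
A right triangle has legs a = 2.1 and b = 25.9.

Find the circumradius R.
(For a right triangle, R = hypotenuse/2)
Hypotenuse c = √(a² + b²) = √(4.41 + 670.81) = √675.22 ≈ 25.985
R = c/2 ≈ 25.985/2 ≈ 12.9925

R = 12.99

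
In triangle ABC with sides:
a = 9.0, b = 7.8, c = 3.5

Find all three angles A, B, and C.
Law of cosines for each angle (a² = 81, b² = 60.84, c² = 12.25):
cos(A) = (b² + c² − a²)/(2bc) = (60.84 + 12.25 − 81)/(2·7.8·3.5) = -7.91/54.6 ≈ -0.144872  ⇒  A ≈ 98.3299°
cos(B) = (a² + c² − b²)/(2ac) = (81 + 12.25 − 60.84)/(2·9.0·3.5) = 32.41/63 ≈ 0.514444  ⇒  B ≈ 59.0397°
cos(C) = (a² + b² − c²)/(2ab) = (81 + 60.84 − 12.25)/(2·9.0·7.8) = 129.59/140.4 ≈ 0.923006  ⇒  C ≈ 22.6305°
Check: A + B + C ≈ 180°

A = 98.33°, B = 59.04°, C = 22.63°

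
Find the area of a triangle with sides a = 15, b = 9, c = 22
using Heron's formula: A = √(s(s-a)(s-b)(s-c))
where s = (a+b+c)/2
s = (15 + 9 + 22)/2 = 46/2 = 23
s − a = 8, s − b = 14, s − c = 1
s(s−a)(s−b)(s−c) = 23·8·14·1 = 2576
Area = √2576 ≈ 50.7543

s = 23.0, Area = 50.75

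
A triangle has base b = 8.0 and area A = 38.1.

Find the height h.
A = ½·b·h  ⇒  h = 2A/b = 2·38.1/8.0 = 76.2/8.0 ≈ 9.525

h = 9.525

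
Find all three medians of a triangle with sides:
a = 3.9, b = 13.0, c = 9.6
Median formula: m_a = ½√(2b² + 2c² − a²) (and cyclically). a² = 15.21, b² = 169, c² = 92.16.
m_a = ½√(2·169 + 2·92.16 − 15.21) = ½√507.11 ≈ ½·22.5191 ≈ 11.2596
m_b = ½√(2·15.21 + 2·92.16 − 169) = ½√45.74 ≈ ½·6.76314 ≈ 3.38157
m_c = ½√(2·15.21 + 2·169 − 92.16) = ½√276.26 ≈ ½·16.6211 ≈ 8.31054

m_a = 11.26, m_b = 3.382, m_c = 8.311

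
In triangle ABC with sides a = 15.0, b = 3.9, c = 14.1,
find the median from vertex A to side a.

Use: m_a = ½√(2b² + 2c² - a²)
m_a = ½√(2·3.9² + 2·14.1² − 15.0²) = ½√(2·15.21 + 2·198.81 − 225) = ½√(30.42 + 397.62 − 225) = ½√203.04
√203.04 ≈ 14.2492, so m_a ≈ 7.12461

m_a = 7.125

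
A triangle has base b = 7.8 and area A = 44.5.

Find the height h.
A = ½·b·h  ⇒  h = 2A/b = 2·44.5/7.8 = 89/7.8 ≈ 11.4103

h = 11.41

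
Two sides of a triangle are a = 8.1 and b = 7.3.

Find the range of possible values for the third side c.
Triangle inequality: |a − b| < c < a + b
|a − b| = |8.1 − 7.3| = 0.8
a + b = 8.1 + 7.3 = 15.4

0.8 < c < 15.4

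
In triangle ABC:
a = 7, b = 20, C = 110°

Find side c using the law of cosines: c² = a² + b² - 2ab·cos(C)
c² = 7² + 20² − 2·7·20·cos(110°)
cos(110°) ≈ -0.34202
c² ≈ 49 + 400 − 280·(-0.34202) ≈ 449 + 95.7656 ≈ 544.766
c ≈ √544.766 ≈ 23.3402

c = 23.34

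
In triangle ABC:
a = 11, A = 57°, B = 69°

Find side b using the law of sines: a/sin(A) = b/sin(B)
a/sin(A) = b/sin(B)  ⇒  b = a·sin(B)/sin(A) = 11·sin(69°)/sin(57°)
sin(69°) ≈ 0.93358, sin(57°) ≈ 0.838671
b ≈ 11·0.93358/0.838671 ≈ 10.2694/0.838671 ≈ 12.2448

b = 12.24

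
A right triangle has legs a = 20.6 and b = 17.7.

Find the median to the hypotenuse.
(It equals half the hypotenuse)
Hypotenuse c = √(a² + b²) = √(424.36 + 313.29) = √737.65 ≈ 27.1597
Median to hypotenuse = c/2 ≈ 27.1597/2 ≈ 13.5799

Median = 13.58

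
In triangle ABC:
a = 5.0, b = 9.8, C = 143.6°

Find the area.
Two sides and the included angle (SAS): A = ½·a·b·sin(C) = ½·5.0·9.8·sin(143.6°)
sin(143.6°) ≈ 0.593419
A ≈ ½·49·0.593419 = 24.5·0.593419 ≈ 14.5388

Area = 14.54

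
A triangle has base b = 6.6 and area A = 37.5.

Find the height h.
A = ½·b·h  ⇒  h = 2A/b = 2·37.5/6.6 = 75/6.6 ≈ 11.3636

h = 11.36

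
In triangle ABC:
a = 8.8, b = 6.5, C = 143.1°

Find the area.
Two sides and the included angle (SAS): A = ½·a·b·sin(C) = ½·8.8·6.5·sin(143.1°)
sin(143.1°) ≈ 0.60042
A ≈ ½·57.2·0.60042 = 28.6·0.60042 ≈ 17.172

Area = 17.17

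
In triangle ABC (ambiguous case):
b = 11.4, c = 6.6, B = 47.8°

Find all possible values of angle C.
b/sin(B) = c/sin(C)  ⇒  sin(C) = c·sin(B)/b = 6.6·sin(47.8°)/11.4
sin(47.8°) ≈ 0.740805
sin(C) ≈ 6.6·0.740805/11.4 ≈ 4.88931/11.4 ≈ 0.428887
Candidate 1: C₁ = arcsin(0.428887) ≈ 25.3969°  →  A = 180° − 47.8° − 25.3969° ≈ 106.803° > 0, valid
Candidate 2: C₂ = 180° − C₁ ≈ 154.603°  →  A = 180° − 47.8° − 154.603° ≈ -22.4031° ≤ 0, not a valid triangle

C = 25.4° (one solution)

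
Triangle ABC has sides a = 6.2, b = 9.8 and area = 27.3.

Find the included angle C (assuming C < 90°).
Area = ½·a·b·sin(C)  ⇒  sin(C) = 2·Area/(a·b) = 2·27.3/(6.2·9.8) = 54.6/60.76 ≈ 0.898618
C = arcsin(0.898618) ≈ 63.9769° (taking the acute solution since C < 90°)

C = 63.98°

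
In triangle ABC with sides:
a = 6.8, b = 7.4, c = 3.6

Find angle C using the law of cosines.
c² = a² + b² − 2ab·cos(C)  ⇒  cos(C) = (a² + b² − c²)/(2ab)
cos(C) = (6.8² + 7.4² − 3.6²)/(2·6.8·7.4) = (46.24 + 54.76 − 12.96)/100.64 = 88.04/100.64 ≈ 0.874801
C = arccos(0.874801) ≈ 28.9785°

C = 28.98°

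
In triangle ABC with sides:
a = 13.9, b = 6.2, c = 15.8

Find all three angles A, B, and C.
Law of cosines for each angle (a² = 193.21, b² = 38.44, c² = 249.64):
cos(A) = (b² + c² − a²)/(2bc) = (38.44 + 249.64 − 193.21)/(2·6.2·15.8) = 94.87/195.92 ≈ 0.484228  ⇒  A ≈ 61.0381°
cos(B) = (a² + c² − b²)/(2ac) = (193.21 + 249.64 − 38.44)/(2·13.9·15.8) = 404.41/439.24 ≈ 0.920704  ⇒  B ≈ 22.9708°
cos(C) = (a² + b² − c²)/(2ab) = (193.21 + 38.44 − 249.64)/(2·13.9·6.2) = -17.99/172.36 ≈ -0.104375  ⇒  C ≈ 95.9911°
Check: A + B + C ≈ 180°

A = 61.04°, B = 22.97°, C = 95.99°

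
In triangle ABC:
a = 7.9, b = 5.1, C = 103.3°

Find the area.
Two sides and the included angle (SAS): A = ½·a·b·sin(C) = ½·7.9·5.1·sin(103.3°)
sin(103.3°) ≈ 0.973179
A ≈ ½·40.29·0.973179 = 20.145·0.973179 ≈ 19.6047

Area = 19.6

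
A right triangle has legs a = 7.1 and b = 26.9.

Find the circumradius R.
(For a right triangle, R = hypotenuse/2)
Hypotenuse c = √(a² + b²) = √(50.41 + 723.61) = √774.02 ≈ 27.8212
R = c/2 ≈ 27.8212/2 ≈ 13.9106

R = 13.91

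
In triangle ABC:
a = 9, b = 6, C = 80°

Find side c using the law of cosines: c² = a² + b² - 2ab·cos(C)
c² = 9² + 6² − 2·9·6·cos(80°)
cos(80°) ≈ 0.173648
c² ≈ 81 + 36 − 108·(0.173648) ≈ 117 − 18.754 ≈ 98.246
c ≈ √98.246 ≈ 9.91191

c = 9.912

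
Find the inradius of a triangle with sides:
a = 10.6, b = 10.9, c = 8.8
r = Area/s where s is the semi-perimeter.
s = (10.6 + 10.9 + 8.8)/2 = 30.3/2 = 15.15
Area = √(s(s−a)(s−b)(s−c)) = √(15.15·4.55·4.25·6.35) ≈ √1860.32 ≈ 43.1314
r ≈ 43.1314/15.15 ≈ 2.84696

r = 2.847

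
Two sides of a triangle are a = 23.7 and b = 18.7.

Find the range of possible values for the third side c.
Triangle inequality: |a − b| < c < a + b
|a − b| = |23.7 − 18.7| = 5
a + b = 23.7 + 18.7 = 42.4

5 < c < 42.4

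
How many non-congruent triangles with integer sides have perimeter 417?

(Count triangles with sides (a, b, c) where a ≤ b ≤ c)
Let a ≤ b ≤ c with a + b + c = 417. The only binding inequality is a + b > c, i.e. 417 − c > c, so c < 417/2; and c ≥ 417/3 since c is the largest side.
So 139 ≤ c ≤ 208. For each c, b runs from ⌈(417 − c)/2⌉ up to c (then a = 417 − b − c satisfies 1 ≤ a ≤ b automatically), giving c − ⌈(417 − c)/2⌉ + 1 choices.
Summing over c: 1 + 2 + 4 + 5 + … + 103 + 104  (70 terms, c = 139, …, 208) = 3675
Check (closed form: nearest integer to p²/48 for even p, (p+3)²/48 for odd p): (417+3)²/48 = 420²/48 = 176400/48 ≈ 3675.00 → 3675

3675 triangles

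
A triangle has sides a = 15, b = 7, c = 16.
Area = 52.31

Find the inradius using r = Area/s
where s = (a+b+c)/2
s = (15 + 7 + 16)/2 = 38/2 = 19
r = Area/s = 52.31/19 ≈ 2.75316

r = 2.753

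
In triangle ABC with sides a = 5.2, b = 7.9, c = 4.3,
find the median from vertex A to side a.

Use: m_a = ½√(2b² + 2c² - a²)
m_a = ½√(2·7.9² + 2·4.3² − 5.2²) = ½√(2·62.41 + 2·18.49 − 27.04) = ½√(124.82 + 36.98 − 27.04) = ½√134.76
√134.76 ≈ 11.6086, so m_a ≈ 5.80431

m_a = 5.804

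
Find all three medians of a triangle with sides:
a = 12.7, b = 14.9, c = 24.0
Median formula: m_a = ½√(2b² + 2c² − a²) (and cyclically). a² = 161.29, b² = 222.01, c² = 576.
m_a = ½√(2·222.01 + 2·576 − 161.29) = ½√1434.73 ≈ ½·37.8778 ≈ 18.9389
m_b = ½√(2·161.29 + 2·576 − 222.01) = ½√1252.57 ≈ ½·35.3917 ≈ 17.6958
m_c = ½√(2·161.29 + 2·222.01 − 576) = ½√190.6 ≈ ½·13.8058 ≈ 6.9029

m_a = 18.94, m_b = 17.7, m_c = 6.903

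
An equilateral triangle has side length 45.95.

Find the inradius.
r = Area/s with s the semi-perimeter.
Area = (√3/4)·45.95² = (√3/4)·2111.4025 ≈ 0.433013·2111.4025 ≈ 914.264
s = 3·45.95/2 = 68.925
r ≈ 914.264/68.925 ≈ 13.2646
(Equivalently r = side/(2√3) = 45.95/3.4641 ≈ 13.2646.)

r = 13.26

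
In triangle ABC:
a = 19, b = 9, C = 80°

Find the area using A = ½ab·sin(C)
A = ½·a·b·sin(C) = ½·19·9·sin(80°)
sin(80°) ≈ 0.984808
A ≈ ½·171·0.984808 = 85.5·0.984808 ≈ 84.2011

Area = 84.2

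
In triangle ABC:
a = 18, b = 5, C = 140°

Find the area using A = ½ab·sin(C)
A = ½·a·b·sin(C) = ½·18·5·sin(140°)
sin(140°) ≈ 0.642788
A ≈ ½·90·0.642788 = 45·0.642788 ≈ 28.9254

Area = 28.93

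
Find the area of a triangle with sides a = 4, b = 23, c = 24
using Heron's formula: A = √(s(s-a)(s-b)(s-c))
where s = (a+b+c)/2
s = (4 + 23 + 24)/2 = 51/2 = 25.5
s − a = 21.5, s − b = 2.5, s − c = 1.5
s(s−a)(s−b)(s−c) = 25.5·21.5·2.5·1.5 = 2055.9375
Area = √2055.9375 ≈ 45.3424

s = 25.5, Area = 45.34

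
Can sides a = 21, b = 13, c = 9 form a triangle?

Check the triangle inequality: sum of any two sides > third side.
a + b vs c: 21 + 13 = 34 > 9  ✓
a + c vs b: 21 + 9 = 30 > 13  ✓
b + c vs a: 13 + 9 = 22 > 21  ✓

Yes, triangle inequality satisfied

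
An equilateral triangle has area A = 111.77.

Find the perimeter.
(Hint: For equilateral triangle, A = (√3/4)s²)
A = (√3/4)s²  ⇒  s² = 4A/√3 = 4·111.77/√3 = 447.08/1.73205 ≈ 258.122
s ≈ √258.122 ≈ 16.0662
Perimeter = 3s ≈ 3·16.0662 ≈ 48.1985

Perimeter = 48.2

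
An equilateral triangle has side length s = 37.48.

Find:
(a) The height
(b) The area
(a) The height splits the triangle into two 30-60-90 halves: h = s·√3/2 = 37.48·1.73205/2 ≈ 64.9173/2 ≈ 32.4586
(b) Area = (√3/4)·s² = (√3/4)·37.48² = (√3/4)·1404.7504 ≈ 0.433013·1404.7504 ≈ 608.275

Height = 32.46, Area = 608.3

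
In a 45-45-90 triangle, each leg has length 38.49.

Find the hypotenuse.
In a 45-45-90 triangle the sides are in ratio 1 : 1 : √2, so hypotenuse = leg·√2.
Hypotenuse = 38.49·√2 ≈ 38.49·1.41421 ≈ 54.4331

Hypotenuse = 38.49√2 = 54.43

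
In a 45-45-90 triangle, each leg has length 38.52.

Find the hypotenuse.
In a 45-45-90 triangle the sides are in ratio 1 : 1 : √2, so hypotenuse = leg·√2.
Hypotenuse = 38.52·√2 ≈ 38.52·1.41421 ≈ 54.4755

Hypotenuse = 38.52√2 = 54.48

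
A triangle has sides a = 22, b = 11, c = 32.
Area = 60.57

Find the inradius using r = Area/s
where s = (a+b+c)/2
s = (22 + 11 + 32)/2 = 65/2 = 32.5
r = Area/s = 60.57/32.5 ≈ 1.86369

r = 1.864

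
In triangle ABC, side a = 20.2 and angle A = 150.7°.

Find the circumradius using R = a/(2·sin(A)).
R = a/(2·sin(A)) = 20.2/(2·sin(150.7°))
sin(150.7°) ≈ 0.489382
R ≈ 20.2/(2·0.489382) = 20.2/0.978765 ≈ 20.6383

R = 20.64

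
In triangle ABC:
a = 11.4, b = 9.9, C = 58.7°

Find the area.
Two sides and the included angle (SAS): A = ½·a·b·sin(C) = ½·11.4·9.9·sin(58.7°)
sin(58.7°) ≈ 0.854459
A ≈ ½·112.86·0.854459 = 56.43·0.854459 ≈ 48.2171

Area = 48.22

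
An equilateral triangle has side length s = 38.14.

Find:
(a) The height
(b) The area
(a) The height splits the triangle into two 30-60-90 halves: h = s·√3/2 = 38.14·1.73205/2 ≈ 66.0604/2 ≈ 33.0302
(b) Area = (√3/4)·s² = (√3/4)·38.14² = (√3/4)·1454.6596 ≈ 0.433013·1454.6596 ≈ 629.886

Height = 33.03, Area = 629.9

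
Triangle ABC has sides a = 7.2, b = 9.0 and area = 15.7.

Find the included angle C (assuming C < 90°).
Area = ½·a·b·sin(C)  ⇒  sin(C) = 2·Area/(a·b) = 2·15.7/(7.2·9.0) = 31.4/64.8 ≈ 0.484568
C = arcsin(0.484568) ≈ 28.9842° (taking the acute solution since C < 90°)

C = 28.98°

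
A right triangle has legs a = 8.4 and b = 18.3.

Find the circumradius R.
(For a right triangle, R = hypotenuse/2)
Hypotenuse c = √(a² + b²) = √(70.56 + 334.89) = √405.45 ≈ 20.1358
R = c/2 ≈ 20.1358/2 ≈ 10.0679

R = 10.07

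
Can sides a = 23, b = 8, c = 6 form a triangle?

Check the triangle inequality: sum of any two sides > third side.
a + b vs c: 23 + 8 = 31 > 6  ✓
a + c vs b: 23 + 6 = 29 > 8  ✓
b + c vs a: 8 + 6 = 14 ≤ 23  ✗

No: 8 + 6 = 14 is not > 23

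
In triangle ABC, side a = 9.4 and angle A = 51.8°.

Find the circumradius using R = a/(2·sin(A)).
R = a/(2·sin(A)) = 9.4/(2·sin(51.8°))
sin(51.8°) ≈ 0.785857
R ≈ 9.4/(2·0.785857) = 9.4/1.57171 ≈ 5.98073

R = 5.981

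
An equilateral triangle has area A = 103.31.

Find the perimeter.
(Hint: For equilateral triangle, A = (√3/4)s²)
A = (√3/4)s²  ⇒  s² = 4A/√3 = 4·103.31/√3 = 413.24/1.73205 ≈ 238.584
s ≈ √238.584 ≈ 15.4462
Perimeter = 3s ≈ 3·15.4462 ≈ 46.3385

Perimeter = 46.34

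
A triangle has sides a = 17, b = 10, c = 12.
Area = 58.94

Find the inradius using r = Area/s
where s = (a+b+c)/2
s = (17 + 10 + 12)/2 = 39/2 = 19.5
r = Area/s = 58.94/19.5 ≈ 3.02256

r = 3.023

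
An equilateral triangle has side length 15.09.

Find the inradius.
r = Area/s with s the semi-perimeter.
Area = (√3/4)·15.09² = (√3/4)·227.7081 ≈ 0.433013·227.7081 ≈ 98.6005
s = 3·15.09/2 = 22.635
r ≈ 98.6005/22.635 ≈ 4.35611
(Equivalently r = side/(2√3) = 15.09/3.4641 ≈ 4.35611.)

r = 4.356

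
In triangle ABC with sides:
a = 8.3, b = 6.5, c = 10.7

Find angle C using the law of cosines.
c² = a² + b² − 2ab·cos(C)  ⇒  cos(C) = (a² + b² − c²)/(2ab)
cos(C) = (8.3² + 6.5² − 10.7²)/(2·8.3·6.5) = (68.89 + 42.25 − 114.49)/107.9 = -3.35/107.9 ≈ -0.0310473
C = arccos(-0.0310473) ≈ 91.7792°

C = 91.78°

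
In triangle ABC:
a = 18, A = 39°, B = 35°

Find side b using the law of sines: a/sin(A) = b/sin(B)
a/sin(A) = b/sin(B)  ⇒  b = a·sin(B)/sin(A) = 18·sin(35°)/sin(39°)
sin(35°) ≈ 0.573576, sin(39°) ≈ 0.62932
b ≈ 18·0.573576/0.62932 ≈ 10.3244/0.62932 ≈ 16.4056

b = 16.41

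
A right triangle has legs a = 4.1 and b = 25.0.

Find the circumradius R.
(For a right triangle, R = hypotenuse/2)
Hypotenuse c = √(a² + b²) = √(16.81 + 625) = √641.81 ≈ 25.334
R = c/2 ≈ 25.334/2 ≈ 12.667

R = 12.67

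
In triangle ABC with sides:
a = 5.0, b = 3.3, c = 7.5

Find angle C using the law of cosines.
c² = a² + b² − 2ab·cos(C)  ⇒  cos(C) = (a² + b² − c²)/(2ab)
cos(C) = (5.0² + 3.3² − 7.5²)/(2·5.0·3.3) = (25 + 10.89 − 56.25)/33 = -20.36/33 ≈ -0.61697
C = arccos(-0.61697) ≈ 128.095°

C = 128.1°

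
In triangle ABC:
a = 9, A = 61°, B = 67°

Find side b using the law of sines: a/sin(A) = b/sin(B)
a/sin(A) = b/sin(B)  ⇒  b = a·sin(B)/sin(A) = 9·sin(67°)/sin(61°)
sin(67°) ≈ 0.920505, sin(61°) ≈ 0.87462
b ≈ 9·0.920505/0.87462 ≈ 8.28454/0.87462 ≈ 9.47217

b = 9.472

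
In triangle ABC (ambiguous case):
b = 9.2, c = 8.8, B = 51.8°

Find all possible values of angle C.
b/sin(B) = c/sin(C)  ⇒  sin(C) = c·sin(B)/b = 8.8·sin(51.8°)/9.2
sin(51.8°) ≈ 0.785857
sin(C) ≈ 8.8·0.785857/9.2 ≈ 6.91554/9.2 ≈ 0.751689
Candidate 1: C₁ = arcsin(0.751689) ≈ 48.7369°  →  A = 180° − 51.8° − 48.7369° ≈ 79.4631° > 0, valid
Candidate 2: C₂ = 180° − C₁ ≈ 131.263°  →  A = 180° − 51.8° − 131.263° ≈ -3.0631° ≤ 0, not a valid triangle

C = 48.74° (one solution)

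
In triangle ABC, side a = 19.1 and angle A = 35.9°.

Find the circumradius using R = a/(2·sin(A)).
R = a/(2·sin(A)) = 19.1/(2·sin(35.9°))
sin(35.9°) ≈ 0.586372
R ≈ 19.1/(2·0.586372) = 19.1/1.17274 ≈ 16.2866

R = 16.29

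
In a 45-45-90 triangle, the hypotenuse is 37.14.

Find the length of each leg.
In a 45-45-90 triangle hypotenuse = leg·√2, so leg = hypotenuse/√2.
Leg = 37.14/√2 ≈ 37.14/1.41421 ≈ 26.2619

Each leg = 26.26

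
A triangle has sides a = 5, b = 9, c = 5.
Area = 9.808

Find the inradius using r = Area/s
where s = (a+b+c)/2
s = (5 + 9 + 5)/2 = 19/2 = 9.5
r = Area/s = 9.808/9.5 ≈ 1.03242

r = 1.032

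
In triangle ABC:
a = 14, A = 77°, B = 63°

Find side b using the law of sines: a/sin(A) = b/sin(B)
a/sin(A) = b/sin(B)  ⇒  b = a·sin(B)/sin(A) = 14·sin(63°)/sin(77°)
sin(63°) ≈ 0.891007, sin(77°) ≈ 0.97437
b ≈ 14·0.891007/0.97437 ≈ 12.4741/0.97437 ≈ 12.8022

b = 12.8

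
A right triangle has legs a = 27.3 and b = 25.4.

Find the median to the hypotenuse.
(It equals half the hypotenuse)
Hypotenuse c = √(a² + b²) = √(745.29 + 645.16) = √1390.45 ≈ 37.2887
Median to hypotenuse = c/2 ≈ 37.2887/2 ≈ 18.6444

Median = 18.64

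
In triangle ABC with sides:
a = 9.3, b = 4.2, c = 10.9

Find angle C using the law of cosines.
c² = a² + b² − 2ab·cos(C)  ⇒  cos(C) = (a² + b² − c²)/(2ab)
cos(C) = (9.3² + 4.2² − 10.9²)/(2·9.3·4.2) = (86.49 + 17.64 − 118.81)/78.12 = -14.68/78.12 ≈ -0.187916
C = arccos(-0.187916) ≈ 100.831°

C = 100.8°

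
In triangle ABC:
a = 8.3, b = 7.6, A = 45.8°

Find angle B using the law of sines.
a/sin(A) = b/sin(B)  ⇒  sin(B) = b·sin(A)/a = 7.6·sin(45.8°)/8.3
sin(45.8°) ≈ 0.716911
sin(B) ≈ 7.6·0.716911/8.3 ≈ 5.44852/8.3 ≈ 0.656448
B = arcsin(0.656448) ≈ 41.0296°
(Since b ≤ a we need B ≤ A, so the obtuse alternative 180° − 41.0296° ≈ 138.97° is rejected.)

B = 41.03°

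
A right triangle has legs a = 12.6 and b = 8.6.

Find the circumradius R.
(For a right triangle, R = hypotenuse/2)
Hypotenuse c = √(a² + b²) = √(158.76 + 73.96) = √232.72 ≈ 15.2552
R = c/2 ≈ 15.2552/2 ≈ 7.62758

R = 7.628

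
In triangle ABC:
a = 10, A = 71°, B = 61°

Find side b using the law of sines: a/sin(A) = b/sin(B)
a/sin(A) = b/sin(B)  ⇒  b = a·sin(B)/sin(A) = 10·sin(61°)/sin(71°)
sin(61°) ≈ 0.87462, sin(71°) ≈ 0.945519
b ≈ 10·0.87462/0.945519 ≈ 8.7462/0.945519 ≈ 9.25016

b = 9.25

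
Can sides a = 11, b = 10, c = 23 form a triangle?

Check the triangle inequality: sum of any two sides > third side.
a + b vs c: 11 + 10 = 21 ≤ 23  ✗
a + c vs b: 11 + 23 = 34 > 10  ✓
b + c vs a: 10 + 23 = 33 > 11  ✓

No: 11 + 10 = 21 is not > 23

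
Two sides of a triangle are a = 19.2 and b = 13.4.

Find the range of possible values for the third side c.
Triangle inequality: |a − b| < c < a + b
|a − b| = |19.2 − 13.4| = 5.8
a + b = 19.2 + 13.4 = 32.6

5.8 < c < 32.6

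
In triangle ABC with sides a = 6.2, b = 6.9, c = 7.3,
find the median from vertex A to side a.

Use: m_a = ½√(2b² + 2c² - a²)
m_a = ½√(2·6.9² + 2·7.3² − 6.2²) = ½√(2·47.61 + 2·53.29 − 38.44) = ½√(95.22 + 106.58 − 38.44) = ½√163.36
√163.36 ≈ 12.7812, so m_a ≈ 6.39062

m_a = 6.391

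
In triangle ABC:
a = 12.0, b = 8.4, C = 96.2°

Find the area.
Two sides and the included angle (SAS): A = ½·a·b·sin(C) = ½·12.0·8.4·sin(96.2°)
sin(96.2°) ≈ 0.994151
A ≈ ½·100.8·0.994151 = 50.4·0.994151 ≈ 50.1052

Area = 50.11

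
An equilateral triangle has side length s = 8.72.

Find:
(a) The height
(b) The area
(a) The height splits the triangle into two 30-60-90 halves: h = s·√3/2 = 8.72·1.73205/2 ≈ 15.1035/2 ≈ 7.55174
(b) Area = (√3/4)·s² = (√3/4)·8.72² = (√3/4)·76.0384 ≈ 0.433013·76.0384 ≈ 32.9256

Height = 7.552, Area = 32.93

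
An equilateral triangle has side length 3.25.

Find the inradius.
r = Area/s with s the semi-perimeter.
Area = (√3/4)·3.25² = (√3/4)·10.5625 ≈ 0.433013·10.5625 ≈ 4.5737
s = 3·3.25/2 = 4.875
r ≈ 4.5737/4.875 ≈ 0.938194
(Equivalently r = side/(2√3) = 3.25/3.4641 ≈ 0.938194.)

r = 0.9382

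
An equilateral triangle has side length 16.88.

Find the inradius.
r = Area/s with s the semi-perimeter.
Area = (√3/4)·16.88² = (√3/4)·284.9344 ≈ 0.433013·284.9344 ≈ 123.38
s = 3·16.88/2 = 25.32
r ≈ 123.38/25.32 ≈ 4.87284
(Equivalently r = side/(2√3) = 16.88/3.4641 ≈ 4.87284.)

r = 4.873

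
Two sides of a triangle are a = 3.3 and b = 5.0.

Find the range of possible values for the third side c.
Triangle inequality: |a − b| < c < a + b
|a − b| = |3.3 − 5.0| = 1.7
a + b = 3.3 + 5.0 = 8.3

1.7 < c < 8.3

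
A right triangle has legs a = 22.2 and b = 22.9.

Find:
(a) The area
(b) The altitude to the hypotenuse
(a) The legs are perpendicular, so Area = ½·a·b = ½·22.2·22.9 = ½·508.38 = 254.19
(b) Hypotenuse c = √(a² + b²) = √(492.84 + 524.41) = √1017.25 ≈ 31.8944
    Area = ½·c·h_c  ⇒  h_c = 2·Area/c = 508.38/31.8944 ≈ 15.9395

Area = 254.19, h_c = 15.94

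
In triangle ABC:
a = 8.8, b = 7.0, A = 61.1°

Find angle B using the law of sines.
a/sin(A) = b/sin(B)  ⇒  sin(B) = b·sin(A)/a = 7.0·sin(61.1°)/8.8
sin(61.1°) ≈ 0.875465
sin(B) ≈ 7.0·0.875465/8.8 ≈ 6.12825/8.8 ≈ 0.696392
B = arcsin(0.696392) ≈ 44.1383°
(Since b ≤ a we need B ≤ A, so the obtuse alternative 180° − 44.1383° ≈ 135.862° is rejected.)

B = 44.14°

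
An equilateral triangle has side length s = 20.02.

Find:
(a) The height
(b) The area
(a) The height splits the triangle into two 30-60-90 halves: h = s·√3/2 = 20.02·1.73205/2 ≈ 34.6757/2 ≈ 17.3378
(b) Area = (√3/4)·s² = (√3/4)·20.02² = (√3/4)·400.8004 ≈ 0.433013·400.8004 ≈ 173.552

Height = 17.34, Area = 173.6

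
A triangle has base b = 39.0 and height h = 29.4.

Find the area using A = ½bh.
A = ½·b·h = ½·39.0·29.4 = ½·1146.6 = 573.3

Area = 573.3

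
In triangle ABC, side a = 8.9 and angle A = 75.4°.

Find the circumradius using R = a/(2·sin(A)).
R = a/(2·sin(A)) = 8.9/(2·sin(75.4°))
sin(75.4°) ≈ 0.967709
R ≈ 8.9/(2·0.967709) = 8.9/1.93542 ≈ 4.59849

R = 4.598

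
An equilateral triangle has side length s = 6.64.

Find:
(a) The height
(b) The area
(a) The height splits the triangle into two 30-60-90 halves: h = s·√3/2 = 6.64·1.73205/2 ≈ 11.5008/2 ≈ 5.75041
(b) Area = (√3/4)·s² = (√3/4)·6.64² = (√3/4)·44.0896 ≈ 0.433013·44.0896 ≈ 19.0914

Height = 5.75, Area = 19.09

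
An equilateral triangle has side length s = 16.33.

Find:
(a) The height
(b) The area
(a) The height splits the triangle into two 30-60-90 halves: h = s·√3/2 = 16.33·1.73205/2 ≈ 28.2844/2 ≈ 14.1422
(b) Area = (√3/4)·s² = (√3/4)·16.33² = (√3/4)·266.6689 ≈ 0.433013·266.6689 ≈ 115.471

Height = 14.14, Area = 115.5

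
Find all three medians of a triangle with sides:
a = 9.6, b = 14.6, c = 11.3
Median formula: m_a = ½√(2b² + 2c² − a²) (and cyclically). a² = 92.16, b² = 213.16, c² = 127.69.
m_a = ½√(2·213.16 + 2·127.69 − 92.16) = ½√589.54 ≈ ½·24.2804 ≈ 12.1402
m_b = ½√(2·92.16 + 2·127.69 − 213.16) = ½√226.54 ≈ ½·15.0512 ≈ 7.52562
m_c = ½√(2·92.16 + 2·213.16 − 127.69) = ½√482.95 ≈ ½·21.9761 ≈ 10.9881

m_a = 12.14, m_b = 7.526, m_c = 10.99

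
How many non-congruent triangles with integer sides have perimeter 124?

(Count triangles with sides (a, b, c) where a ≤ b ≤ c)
Let a ≤ b ≤ c with a + b + c = 124. The only binding inequality is a + b > c, i.e. 124 − c > c, so c < 124/2; and c ≥ 124/3 since c is the largest side.
So 42 ≤ c ≤ 61. For each c, b runs from ⌈(124 − c)/2⌉ up to c (then a = 124 − b − c satisfies 1 ≤ a ≤ b automatically), giving c − ⌈(124 − c)/2⌉ + 1 choices.
Summing over c: 2 + 3 + 5 + 6 + … + 29 + 30  (20 terms, c = 42, …, 61) = 320
Check (closed form: nearest integer to p²/48 for even p, (p+3)²/48 for odd p): 124²/48 = 15376/48 ≈ 320.33 → 320

320 triangles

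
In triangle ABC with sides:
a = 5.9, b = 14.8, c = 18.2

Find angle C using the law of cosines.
c² = a² + b² − 2ab·cos(C)  ⇒  cos(C) = (a² + b² − c²)/(2ab)
cos(C) = (5.9² + 14.8² − 18.2²)/(2·5.9·14.8) = (34.81 + 219.04 − 331.24)/174.64 = -77.39/174.64 ≈ -0.44314
C = arccos(-0.44314) ≈ 116.304°

C = 116.3°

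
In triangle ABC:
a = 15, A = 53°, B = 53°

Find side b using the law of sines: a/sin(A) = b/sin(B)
a/sin(A) = b/sin(B)  ⇒  b = a·sin(B)/sin(A) = 15·sin(53°)/sin(53°)
sin(53°) ≈ 0.798636, sin(53°) ≈ 0.798636
b ≈ 15·0.798636/0.798636 ≈ 11.9795/0.798636 ≈ 15

b = 15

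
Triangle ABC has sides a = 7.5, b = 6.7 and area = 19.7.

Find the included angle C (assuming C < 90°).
Area = ½·a·b·sin(C)  ⇒  sin(C) = 2·Area/(a·b) = 2·19.7/(7.5·6.7) = 39.4/50.25 ≈ 0.78408
C = arcsin(0.78408) ≈ 51.6356° (taking the acute solution since C < 90°)

C = 51.64°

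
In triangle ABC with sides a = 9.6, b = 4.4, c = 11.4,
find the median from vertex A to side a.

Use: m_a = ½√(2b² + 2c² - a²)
m_a = ½√(2·4.4² + 2·11.4² − 9.6²) = ½√(2·19.36 + 2·129.96 − 92.16) = ½√(38.72 + 259.92 − 92.16) = ½√206.48
√206.48 ≈ 14.3694, so m_a ≈ 7.18471

m_a = 7.185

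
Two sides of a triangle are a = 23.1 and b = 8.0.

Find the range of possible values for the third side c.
Triangle inequality: |a − b| < c < a + b
|a − b| = |23.1 − 8.0| = 15.1
a + b = 23.1 + 8.0 = 31.1

15.1 < c < 31.1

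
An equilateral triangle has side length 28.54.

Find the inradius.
r = Area/s with s the semi-perimeter.
Area = (√3/4)·28.54² = (√3/4)·814.5316 ≈ 0.433013·814.5316 ≈ 352.703
s = 3·28.54/2 = 42.81
r ≈ 352.703/42.81 ≈ 8.23879
(Equivalently r = side/(2√3) = 28.54/3.4641 ≈ 8.23879.)

r = 8.239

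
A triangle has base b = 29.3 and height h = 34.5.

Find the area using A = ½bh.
A = ½·b·h = ½·29.3·34.5 = ½·1010.85 = 505.425

Area = 505.425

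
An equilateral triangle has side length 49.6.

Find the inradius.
r = Area/s with s the semi-perimeter.
Area = (√3/4)·49.6² = (√3/4)·2460.16 ≈ 0.433013·2460.16 ≈ 1065.28
s = 3·49.6/2 = 74.4
r ≈ 1065.28/74.4 ≈ 14.3183
(Equivalently r = side/(2√3) = 49.6/3.4641 ≈ 14.3183.)

r = 14.32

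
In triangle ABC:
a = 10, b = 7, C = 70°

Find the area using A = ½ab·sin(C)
A = ½·a·b·sin(C) = ½·10·7·sin(70°)
sin(70°) ≈ 0.939693
A ≈ ½·70·0.939693 = 35·0.939693 ≈ 32.8892

Area = 32.89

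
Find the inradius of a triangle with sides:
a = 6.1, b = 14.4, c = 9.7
r = Area/s where s is the semi-perimeter.
s = (6.1 + 14.4 + 9.7)/2 = 30.2/2 = 15.1
Area = √(s(s−a)(s−b)(s−c)) = √(15.1·9·0.7·5.4) ≈ √513.702 ≈ 22.665
r ≈ 22.665/15.1 ≈ 1.50099

r = 1.501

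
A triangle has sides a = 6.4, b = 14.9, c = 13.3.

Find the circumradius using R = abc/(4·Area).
First find the area with Heron's formula.
s = (6.4 + 14.9 + 13.3)/2 = 17.3
Area = √(s(s−a)(s−b)(s−c)) = √(17.3·10.9·2.4·4) ≈ √1810.27 ≈ 42.5473
abc = 6.4·14.9·13.3 = 1268.288
R = abc/(4·Area) ≈ 1268.288/(4·42.5473) = 1268.288/170.189 ≈ 7.45223

R = 7.452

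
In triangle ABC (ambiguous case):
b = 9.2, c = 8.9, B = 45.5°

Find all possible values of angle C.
b/sin(B) = c/sin(C)  ⇒  sin(C) = c·sin(B)/b = 8.9·sin(45.5°)/9.2
sin(45.5°) ≈ 0.71325
sin(C) ≈ 8.9·0.71325/9.2 ≈ 6.34793/9.2 ≈ 0.689992
Candidate 1: C₁ = arcsin(0.689992) ≈ 43.6295°  →  A = 180° − 45.5° − 43.6295° ≈ 90.8705° > 0, valid
Candidate 2: C₂ = 180° − C₁ ≈ 136.371°  →  A = 180° − 45.5° − 136.371° ≈ -1.8705° ≤ 0, not a valid triangle

C = 43.63° (one solution)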